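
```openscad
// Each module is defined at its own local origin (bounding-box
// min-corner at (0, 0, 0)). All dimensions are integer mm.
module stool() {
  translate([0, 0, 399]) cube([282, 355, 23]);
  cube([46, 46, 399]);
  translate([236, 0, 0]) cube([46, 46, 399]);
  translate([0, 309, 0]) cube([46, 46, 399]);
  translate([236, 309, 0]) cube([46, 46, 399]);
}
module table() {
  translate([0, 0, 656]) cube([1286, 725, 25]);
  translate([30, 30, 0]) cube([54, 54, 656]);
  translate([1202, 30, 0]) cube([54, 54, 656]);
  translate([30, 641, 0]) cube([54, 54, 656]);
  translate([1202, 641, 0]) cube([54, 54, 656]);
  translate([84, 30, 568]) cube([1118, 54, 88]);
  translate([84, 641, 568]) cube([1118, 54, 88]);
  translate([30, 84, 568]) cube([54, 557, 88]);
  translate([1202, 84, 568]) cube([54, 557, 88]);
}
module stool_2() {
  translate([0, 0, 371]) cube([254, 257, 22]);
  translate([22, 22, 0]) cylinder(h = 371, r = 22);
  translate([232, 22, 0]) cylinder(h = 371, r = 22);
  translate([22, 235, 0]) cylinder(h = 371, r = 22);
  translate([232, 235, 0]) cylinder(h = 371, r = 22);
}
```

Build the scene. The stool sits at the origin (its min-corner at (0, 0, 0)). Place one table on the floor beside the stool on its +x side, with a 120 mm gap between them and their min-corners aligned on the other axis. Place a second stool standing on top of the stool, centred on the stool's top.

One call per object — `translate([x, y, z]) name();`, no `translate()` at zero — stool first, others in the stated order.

stool();
translate([402, 0, 0]) table();
translate([14, 49, 422]) stool_2();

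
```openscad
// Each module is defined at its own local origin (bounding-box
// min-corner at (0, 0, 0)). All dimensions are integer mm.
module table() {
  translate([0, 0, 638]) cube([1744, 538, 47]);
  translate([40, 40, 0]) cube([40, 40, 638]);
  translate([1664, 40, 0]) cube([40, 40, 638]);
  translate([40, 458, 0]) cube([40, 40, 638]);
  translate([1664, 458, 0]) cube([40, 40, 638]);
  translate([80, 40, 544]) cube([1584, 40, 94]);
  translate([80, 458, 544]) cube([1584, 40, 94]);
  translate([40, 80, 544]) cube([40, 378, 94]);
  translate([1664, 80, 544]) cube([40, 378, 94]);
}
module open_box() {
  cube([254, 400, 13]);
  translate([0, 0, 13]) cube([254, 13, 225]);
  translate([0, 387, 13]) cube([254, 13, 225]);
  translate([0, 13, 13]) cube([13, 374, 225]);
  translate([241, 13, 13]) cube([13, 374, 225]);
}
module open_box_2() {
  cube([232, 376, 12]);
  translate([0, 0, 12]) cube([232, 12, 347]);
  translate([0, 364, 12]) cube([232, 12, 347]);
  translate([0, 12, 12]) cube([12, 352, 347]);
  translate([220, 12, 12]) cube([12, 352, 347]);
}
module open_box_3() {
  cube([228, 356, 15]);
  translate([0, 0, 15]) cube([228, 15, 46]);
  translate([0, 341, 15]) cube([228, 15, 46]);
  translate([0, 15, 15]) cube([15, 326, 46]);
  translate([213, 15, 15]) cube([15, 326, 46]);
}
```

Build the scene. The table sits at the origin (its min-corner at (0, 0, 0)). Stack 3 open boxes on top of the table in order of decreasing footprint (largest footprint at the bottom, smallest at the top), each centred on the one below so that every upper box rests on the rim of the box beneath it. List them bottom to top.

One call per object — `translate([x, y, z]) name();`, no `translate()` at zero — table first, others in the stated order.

table();
translate([745, 69, 685]) open_box();
translate([756, 81, 923]) open_box_2();
translate([758, 91, 1282]) open_box_3();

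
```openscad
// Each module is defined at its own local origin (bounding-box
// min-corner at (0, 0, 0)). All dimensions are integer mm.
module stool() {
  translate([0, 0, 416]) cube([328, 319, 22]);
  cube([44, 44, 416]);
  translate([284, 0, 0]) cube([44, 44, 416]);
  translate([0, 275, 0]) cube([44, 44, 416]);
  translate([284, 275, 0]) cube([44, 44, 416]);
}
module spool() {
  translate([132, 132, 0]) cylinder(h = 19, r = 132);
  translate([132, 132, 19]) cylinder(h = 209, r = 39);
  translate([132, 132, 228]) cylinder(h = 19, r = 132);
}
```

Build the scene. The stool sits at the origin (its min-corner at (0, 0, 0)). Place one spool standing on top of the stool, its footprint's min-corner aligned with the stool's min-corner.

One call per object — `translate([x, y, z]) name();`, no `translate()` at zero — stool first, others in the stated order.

stool();
translate([0, 0, 438]) spool();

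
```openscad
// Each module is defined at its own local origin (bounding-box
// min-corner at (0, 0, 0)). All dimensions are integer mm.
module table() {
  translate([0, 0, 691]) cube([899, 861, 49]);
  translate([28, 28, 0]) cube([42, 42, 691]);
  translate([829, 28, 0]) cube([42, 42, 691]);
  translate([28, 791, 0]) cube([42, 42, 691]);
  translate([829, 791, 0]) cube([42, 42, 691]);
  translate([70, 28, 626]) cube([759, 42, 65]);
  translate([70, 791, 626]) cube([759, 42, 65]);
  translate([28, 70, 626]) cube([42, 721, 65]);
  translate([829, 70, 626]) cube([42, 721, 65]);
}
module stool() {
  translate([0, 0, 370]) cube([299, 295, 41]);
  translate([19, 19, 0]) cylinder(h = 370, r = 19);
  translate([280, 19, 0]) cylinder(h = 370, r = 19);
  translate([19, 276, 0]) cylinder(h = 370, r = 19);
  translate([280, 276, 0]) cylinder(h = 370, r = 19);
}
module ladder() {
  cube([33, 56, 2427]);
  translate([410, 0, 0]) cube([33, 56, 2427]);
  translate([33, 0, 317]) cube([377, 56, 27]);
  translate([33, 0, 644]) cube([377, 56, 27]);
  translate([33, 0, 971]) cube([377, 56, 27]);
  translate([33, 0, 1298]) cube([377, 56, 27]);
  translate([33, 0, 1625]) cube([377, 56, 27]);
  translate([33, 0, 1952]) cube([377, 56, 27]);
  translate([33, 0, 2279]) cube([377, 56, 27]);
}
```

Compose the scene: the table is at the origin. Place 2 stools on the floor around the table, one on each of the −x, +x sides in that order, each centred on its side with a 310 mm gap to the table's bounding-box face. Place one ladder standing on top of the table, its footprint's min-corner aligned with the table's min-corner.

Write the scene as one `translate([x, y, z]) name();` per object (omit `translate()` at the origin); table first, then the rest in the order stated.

table();
translate([-609, 283, 0]) stool();
translate([1209, 283, 0]) stool();
translate([0, 0, 740]) ladder();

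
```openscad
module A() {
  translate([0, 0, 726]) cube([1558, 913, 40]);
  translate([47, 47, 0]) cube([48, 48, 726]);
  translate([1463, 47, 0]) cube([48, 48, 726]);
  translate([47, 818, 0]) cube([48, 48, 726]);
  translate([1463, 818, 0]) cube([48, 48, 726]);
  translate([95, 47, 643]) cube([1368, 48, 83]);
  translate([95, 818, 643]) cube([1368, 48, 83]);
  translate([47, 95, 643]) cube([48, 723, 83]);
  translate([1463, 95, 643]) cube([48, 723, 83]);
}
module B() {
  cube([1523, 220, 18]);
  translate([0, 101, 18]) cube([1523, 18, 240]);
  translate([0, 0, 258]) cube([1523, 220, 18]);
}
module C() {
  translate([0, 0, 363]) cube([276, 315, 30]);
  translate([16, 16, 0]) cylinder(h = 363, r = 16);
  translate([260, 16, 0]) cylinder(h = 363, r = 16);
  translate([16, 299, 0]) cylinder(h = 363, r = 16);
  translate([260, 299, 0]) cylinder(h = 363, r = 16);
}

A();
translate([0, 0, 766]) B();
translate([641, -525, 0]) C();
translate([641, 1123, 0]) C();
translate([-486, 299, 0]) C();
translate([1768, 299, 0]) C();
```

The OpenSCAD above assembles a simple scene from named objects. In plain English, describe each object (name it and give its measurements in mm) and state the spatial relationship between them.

A is a table: top 1558 mm (x) × 913 mm (y), 40 mm thick, upper face at z = 766 mm, on four 48×48 mm square legs, each inset 47 mm from the nearest pair of top edges, running from z = 0 to the bottom of the top. Four apron rails, 48 mm thick and 83 mm tall, run between adjacent legs with their top edges flush with the underside of the top and their outer faces flush with the legs' outer faces.

B is an I-beam lying along x, 1523 mm long. Overall section height 276 mm. Two flanges 220 mm wide (y) and 18 mm thick, one on the floor and one at the top; a web 18 mm thick runs between them, centred on the flange width.

C is a four-legged stool. The seat is 276×315 mm, 30 mm thick, top at z = 393 mm. It stands on four round legs, each 32 mm in diameter, from z = 0 to the seat underside, each leg's axis is inset half a diameter from the nearest pair of seat edges (so the leg's bounding box is flush with the corner).

The I-beam is on top of the table. Four stools sit around the table at the −y, +y, −x, +x sides.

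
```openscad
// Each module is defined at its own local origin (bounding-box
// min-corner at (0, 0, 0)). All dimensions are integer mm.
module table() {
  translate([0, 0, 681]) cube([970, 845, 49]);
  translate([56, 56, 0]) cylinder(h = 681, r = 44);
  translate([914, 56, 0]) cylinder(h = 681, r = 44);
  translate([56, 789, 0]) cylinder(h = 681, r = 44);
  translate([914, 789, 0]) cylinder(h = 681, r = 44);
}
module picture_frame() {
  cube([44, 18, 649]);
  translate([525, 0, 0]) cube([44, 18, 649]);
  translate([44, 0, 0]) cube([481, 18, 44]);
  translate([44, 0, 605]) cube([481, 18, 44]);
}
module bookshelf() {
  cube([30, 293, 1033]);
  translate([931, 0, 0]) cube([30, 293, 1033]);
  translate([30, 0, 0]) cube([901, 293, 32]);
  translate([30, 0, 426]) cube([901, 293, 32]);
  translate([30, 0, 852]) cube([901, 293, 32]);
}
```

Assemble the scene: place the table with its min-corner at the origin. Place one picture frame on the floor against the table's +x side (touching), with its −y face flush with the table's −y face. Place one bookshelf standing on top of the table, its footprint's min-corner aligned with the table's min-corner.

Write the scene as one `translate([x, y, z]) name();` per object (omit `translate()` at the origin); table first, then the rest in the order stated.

table();
translate([970, 0, 0]) picture_frame();
translate([0, 0, 730]) bookshelf();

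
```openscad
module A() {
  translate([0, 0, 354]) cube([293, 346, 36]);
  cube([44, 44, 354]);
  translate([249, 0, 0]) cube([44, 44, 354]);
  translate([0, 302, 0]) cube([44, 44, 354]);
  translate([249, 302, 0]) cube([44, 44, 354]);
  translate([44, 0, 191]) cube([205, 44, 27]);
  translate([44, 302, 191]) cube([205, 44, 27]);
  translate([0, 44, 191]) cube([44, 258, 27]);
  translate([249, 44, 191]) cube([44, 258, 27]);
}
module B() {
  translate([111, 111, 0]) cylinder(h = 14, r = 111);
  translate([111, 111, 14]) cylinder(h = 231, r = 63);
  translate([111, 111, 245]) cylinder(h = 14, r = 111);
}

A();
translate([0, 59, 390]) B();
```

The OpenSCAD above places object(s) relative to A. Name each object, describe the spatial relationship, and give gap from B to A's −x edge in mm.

A is a stool. B is a spool. The spool is on top of the stool. The gap from the spool to the stool's −x edge is 0 mm.

The spool's min-x is at 0; the stool's min-x is 0; gap = 0 mm.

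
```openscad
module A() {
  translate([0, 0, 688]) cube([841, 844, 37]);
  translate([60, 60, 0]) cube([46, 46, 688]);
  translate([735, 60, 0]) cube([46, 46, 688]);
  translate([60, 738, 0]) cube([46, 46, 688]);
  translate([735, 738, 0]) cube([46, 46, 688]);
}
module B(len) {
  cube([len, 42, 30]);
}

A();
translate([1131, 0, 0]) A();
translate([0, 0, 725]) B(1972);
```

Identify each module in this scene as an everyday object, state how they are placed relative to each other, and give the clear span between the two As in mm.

A is a table. B is a beam. A beam spans the tops of two tables. The clear span between the two tables is 290 mm.

Second table starts at x = 1131; first ends at x = 841; clear span = 1131 − 841 = 290 mm.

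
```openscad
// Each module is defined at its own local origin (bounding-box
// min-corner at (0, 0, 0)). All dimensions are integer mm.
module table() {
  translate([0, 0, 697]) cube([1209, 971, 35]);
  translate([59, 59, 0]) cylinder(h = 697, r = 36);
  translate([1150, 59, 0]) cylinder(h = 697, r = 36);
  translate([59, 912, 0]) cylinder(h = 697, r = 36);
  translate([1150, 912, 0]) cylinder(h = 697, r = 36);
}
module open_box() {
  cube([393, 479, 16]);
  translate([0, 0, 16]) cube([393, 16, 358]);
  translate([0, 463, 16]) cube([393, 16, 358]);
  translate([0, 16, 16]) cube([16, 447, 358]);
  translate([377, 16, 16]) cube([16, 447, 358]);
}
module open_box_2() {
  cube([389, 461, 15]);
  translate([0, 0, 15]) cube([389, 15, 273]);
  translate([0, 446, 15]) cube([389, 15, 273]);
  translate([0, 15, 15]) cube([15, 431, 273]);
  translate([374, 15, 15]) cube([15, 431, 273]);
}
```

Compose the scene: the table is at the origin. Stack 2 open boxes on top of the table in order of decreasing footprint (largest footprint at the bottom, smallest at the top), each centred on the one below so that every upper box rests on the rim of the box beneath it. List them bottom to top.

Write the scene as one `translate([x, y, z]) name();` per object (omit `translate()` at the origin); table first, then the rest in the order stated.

table();
translate([408, 246, 732]) open_box();
translate([410, 255, 1106]) open_box_2();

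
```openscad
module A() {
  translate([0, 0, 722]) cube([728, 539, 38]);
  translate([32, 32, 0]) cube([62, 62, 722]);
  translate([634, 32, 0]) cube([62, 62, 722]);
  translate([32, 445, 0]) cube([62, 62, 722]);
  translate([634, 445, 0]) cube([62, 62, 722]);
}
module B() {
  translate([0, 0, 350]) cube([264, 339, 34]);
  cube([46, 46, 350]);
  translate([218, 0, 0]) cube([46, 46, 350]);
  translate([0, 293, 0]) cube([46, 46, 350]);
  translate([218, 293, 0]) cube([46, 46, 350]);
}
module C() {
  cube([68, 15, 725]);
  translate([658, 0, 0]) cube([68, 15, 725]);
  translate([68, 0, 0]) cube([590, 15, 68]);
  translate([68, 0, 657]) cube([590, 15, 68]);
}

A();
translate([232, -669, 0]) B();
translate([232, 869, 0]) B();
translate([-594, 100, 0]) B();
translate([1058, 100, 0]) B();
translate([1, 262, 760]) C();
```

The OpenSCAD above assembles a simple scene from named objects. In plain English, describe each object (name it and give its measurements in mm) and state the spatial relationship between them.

A is a table with a 728×539 mm rectangular top, 38 mm thick, top surface at z = 760 mm, supported by four 62×62 mm square legs, each inset 32 mm from the nearest pair of top edges, running from the floor.

B is a four-legged stool. The seat is 264×339 mm, 34 mm thick, top at z = 384 mm. It stands on four square legs, each 46×46 mm in cross-section, from z = 0 to the seat underside, each flush with a corner of the seat.

C is a rectangular picture frame lying in the x–z plane (depth along y). The opening is 590 mm wide (x) by 589 mm tall (z), surrounded by a border 68 mm wide on all four sides. The frame is 15 mm deep and is made of two full-height vertical stiles with two horizontal rails fitted between them.

Four stools sit around the table at the −y, +y, −x, +x sides. The picture frame is on top of the table, centred.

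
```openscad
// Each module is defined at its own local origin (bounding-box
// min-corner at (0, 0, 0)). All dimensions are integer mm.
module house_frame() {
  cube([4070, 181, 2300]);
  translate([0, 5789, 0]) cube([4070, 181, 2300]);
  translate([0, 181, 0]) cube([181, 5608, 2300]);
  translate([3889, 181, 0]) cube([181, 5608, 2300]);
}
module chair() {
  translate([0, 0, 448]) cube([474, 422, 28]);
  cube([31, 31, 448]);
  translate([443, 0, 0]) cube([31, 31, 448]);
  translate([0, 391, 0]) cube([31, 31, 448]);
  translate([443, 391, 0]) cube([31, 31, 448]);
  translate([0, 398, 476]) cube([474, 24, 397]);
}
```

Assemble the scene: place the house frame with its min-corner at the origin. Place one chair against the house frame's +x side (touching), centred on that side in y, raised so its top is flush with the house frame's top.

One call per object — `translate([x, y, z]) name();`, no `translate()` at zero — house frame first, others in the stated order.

house_frame();
translate([4070, 2774, 1427]) chair();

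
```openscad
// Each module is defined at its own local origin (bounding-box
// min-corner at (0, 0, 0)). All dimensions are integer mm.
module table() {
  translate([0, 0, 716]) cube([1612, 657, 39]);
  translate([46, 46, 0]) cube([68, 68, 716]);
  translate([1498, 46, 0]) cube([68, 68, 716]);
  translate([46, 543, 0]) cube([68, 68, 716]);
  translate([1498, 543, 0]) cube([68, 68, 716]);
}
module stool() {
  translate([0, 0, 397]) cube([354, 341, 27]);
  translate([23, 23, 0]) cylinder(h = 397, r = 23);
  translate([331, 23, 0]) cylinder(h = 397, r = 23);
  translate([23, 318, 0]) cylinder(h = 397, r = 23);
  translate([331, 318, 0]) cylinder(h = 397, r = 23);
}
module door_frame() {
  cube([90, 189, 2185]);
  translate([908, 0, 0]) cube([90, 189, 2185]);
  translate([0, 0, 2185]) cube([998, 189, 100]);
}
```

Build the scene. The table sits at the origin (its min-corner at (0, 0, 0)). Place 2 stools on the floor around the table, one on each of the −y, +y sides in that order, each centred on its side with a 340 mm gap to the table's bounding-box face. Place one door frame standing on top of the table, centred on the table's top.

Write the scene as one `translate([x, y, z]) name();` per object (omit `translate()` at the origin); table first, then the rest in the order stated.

table();
translate([629, -681, 0]) stool();
translate([629, 997, 0]) stool();
translate([307, 234, 755]) door_frame();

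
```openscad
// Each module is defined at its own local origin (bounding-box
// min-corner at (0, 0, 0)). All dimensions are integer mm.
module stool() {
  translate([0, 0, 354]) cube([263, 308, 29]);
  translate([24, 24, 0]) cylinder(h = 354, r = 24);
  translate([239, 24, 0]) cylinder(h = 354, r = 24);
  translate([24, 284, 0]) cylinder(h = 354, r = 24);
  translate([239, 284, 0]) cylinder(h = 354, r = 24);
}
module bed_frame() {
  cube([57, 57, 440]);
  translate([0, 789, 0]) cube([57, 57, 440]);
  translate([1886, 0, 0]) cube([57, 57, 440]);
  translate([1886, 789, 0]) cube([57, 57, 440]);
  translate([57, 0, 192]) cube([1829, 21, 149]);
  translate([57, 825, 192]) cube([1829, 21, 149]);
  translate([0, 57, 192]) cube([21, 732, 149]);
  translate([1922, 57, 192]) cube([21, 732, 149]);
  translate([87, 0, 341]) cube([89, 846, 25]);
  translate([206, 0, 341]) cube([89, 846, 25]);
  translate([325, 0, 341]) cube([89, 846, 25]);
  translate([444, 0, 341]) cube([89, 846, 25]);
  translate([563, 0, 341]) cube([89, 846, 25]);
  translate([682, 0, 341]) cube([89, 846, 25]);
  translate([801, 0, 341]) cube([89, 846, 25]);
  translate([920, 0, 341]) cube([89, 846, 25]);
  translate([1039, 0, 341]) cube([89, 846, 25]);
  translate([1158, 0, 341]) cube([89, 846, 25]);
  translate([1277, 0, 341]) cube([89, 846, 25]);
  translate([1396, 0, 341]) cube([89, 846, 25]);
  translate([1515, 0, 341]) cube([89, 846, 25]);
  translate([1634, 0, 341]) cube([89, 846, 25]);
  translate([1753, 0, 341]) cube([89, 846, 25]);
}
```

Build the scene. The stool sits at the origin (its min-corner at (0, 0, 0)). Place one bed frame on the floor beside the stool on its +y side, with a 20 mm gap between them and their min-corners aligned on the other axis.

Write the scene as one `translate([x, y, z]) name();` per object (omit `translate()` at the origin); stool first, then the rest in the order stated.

stool();
translate([0, 328, 0]) bed_frame();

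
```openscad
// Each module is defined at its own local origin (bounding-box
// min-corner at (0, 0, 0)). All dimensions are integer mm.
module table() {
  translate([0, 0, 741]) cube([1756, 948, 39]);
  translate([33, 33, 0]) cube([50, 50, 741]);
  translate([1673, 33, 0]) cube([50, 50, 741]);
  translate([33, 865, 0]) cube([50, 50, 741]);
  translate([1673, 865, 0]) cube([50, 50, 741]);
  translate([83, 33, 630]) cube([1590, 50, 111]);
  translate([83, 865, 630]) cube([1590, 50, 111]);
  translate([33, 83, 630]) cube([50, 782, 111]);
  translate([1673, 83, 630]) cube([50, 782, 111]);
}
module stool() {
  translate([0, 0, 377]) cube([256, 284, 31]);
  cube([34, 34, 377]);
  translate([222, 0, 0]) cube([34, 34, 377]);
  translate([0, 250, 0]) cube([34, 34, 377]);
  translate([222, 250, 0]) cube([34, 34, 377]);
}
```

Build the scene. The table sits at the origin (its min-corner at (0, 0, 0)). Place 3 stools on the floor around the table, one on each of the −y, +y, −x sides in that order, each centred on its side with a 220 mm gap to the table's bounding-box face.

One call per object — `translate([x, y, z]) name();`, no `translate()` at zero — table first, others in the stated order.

table();
translate([750, -504, 0]) stool();
translate([750, 1168, 0]) stool();
translate([-476, 332, 0]) stool();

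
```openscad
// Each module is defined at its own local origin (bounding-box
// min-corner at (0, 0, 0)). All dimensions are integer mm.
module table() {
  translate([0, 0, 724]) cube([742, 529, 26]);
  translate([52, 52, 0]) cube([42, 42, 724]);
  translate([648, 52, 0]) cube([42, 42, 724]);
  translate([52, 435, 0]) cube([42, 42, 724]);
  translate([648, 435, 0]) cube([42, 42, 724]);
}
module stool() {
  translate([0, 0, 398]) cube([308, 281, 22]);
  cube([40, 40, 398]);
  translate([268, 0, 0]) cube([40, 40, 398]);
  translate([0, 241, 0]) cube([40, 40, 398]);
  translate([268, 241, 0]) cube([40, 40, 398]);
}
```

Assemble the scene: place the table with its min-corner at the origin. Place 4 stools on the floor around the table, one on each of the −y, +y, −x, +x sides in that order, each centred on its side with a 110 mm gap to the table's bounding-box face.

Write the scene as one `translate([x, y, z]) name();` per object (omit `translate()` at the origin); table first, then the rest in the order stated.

table();
translate([217, -391, 0]) stool();
translate([217, 639, 0]) stool();
translate([-418, 124, 0]) stool();
translate([852, 124, 0]) stool();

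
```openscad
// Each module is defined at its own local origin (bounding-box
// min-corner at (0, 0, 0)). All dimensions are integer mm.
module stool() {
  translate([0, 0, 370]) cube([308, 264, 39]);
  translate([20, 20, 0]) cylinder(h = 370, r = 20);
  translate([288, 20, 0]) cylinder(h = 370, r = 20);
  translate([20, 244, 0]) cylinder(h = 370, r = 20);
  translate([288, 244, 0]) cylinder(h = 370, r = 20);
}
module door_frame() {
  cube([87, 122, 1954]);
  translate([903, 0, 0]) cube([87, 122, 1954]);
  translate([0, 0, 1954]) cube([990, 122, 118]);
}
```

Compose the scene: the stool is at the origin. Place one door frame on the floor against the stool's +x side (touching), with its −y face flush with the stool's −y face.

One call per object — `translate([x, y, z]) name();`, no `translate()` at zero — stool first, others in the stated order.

stool();
translate([308, 0, 0]) door_frame();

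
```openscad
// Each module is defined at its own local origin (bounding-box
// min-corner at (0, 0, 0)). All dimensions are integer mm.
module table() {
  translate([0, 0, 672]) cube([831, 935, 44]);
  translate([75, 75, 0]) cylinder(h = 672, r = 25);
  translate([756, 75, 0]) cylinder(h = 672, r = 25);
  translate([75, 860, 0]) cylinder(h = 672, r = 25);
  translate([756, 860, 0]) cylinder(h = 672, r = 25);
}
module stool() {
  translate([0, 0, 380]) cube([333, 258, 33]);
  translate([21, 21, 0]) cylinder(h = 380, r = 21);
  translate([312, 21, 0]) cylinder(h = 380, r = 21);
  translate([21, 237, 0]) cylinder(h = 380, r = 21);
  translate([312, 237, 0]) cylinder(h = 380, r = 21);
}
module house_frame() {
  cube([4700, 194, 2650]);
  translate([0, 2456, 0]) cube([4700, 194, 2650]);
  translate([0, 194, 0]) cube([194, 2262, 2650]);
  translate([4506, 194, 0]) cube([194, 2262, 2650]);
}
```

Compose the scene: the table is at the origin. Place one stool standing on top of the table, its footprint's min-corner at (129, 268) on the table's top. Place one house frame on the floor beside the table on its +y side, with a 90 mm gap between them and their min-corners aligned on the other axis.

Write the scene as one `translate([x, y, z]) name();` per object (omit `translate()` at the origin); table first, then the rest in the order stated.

table();
translate([129, 268, 716]) stool();
translate([0, 1025, 0]) house_frame();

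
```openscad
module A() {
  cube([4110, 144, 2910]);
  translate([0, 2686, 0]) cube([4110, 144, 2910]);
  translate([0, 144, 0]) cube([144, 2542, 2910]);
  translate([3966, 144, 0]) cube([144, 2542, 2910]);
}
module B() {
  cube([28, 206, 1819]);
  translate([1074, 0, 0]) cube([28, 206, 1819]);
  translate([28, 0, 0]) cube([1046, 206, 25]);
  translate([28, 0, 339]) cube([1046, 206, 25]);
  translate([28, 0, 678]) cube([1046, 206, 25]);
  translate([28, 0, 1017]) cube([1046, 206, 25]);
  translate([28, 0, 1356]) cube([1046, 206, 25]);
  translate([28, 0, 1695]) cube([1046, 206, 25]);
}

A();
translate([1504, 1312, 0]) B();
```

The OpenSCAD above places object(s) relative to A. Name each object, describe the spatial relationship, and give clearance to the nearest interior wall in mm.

Clearances: x = 1360, y = 1168; minimum 1168 mm.

A is a house frame. B is a bookshelf. The bookshelf sits inside the house frame, centred. The clearance to the nearest interior wall is 1168 mm.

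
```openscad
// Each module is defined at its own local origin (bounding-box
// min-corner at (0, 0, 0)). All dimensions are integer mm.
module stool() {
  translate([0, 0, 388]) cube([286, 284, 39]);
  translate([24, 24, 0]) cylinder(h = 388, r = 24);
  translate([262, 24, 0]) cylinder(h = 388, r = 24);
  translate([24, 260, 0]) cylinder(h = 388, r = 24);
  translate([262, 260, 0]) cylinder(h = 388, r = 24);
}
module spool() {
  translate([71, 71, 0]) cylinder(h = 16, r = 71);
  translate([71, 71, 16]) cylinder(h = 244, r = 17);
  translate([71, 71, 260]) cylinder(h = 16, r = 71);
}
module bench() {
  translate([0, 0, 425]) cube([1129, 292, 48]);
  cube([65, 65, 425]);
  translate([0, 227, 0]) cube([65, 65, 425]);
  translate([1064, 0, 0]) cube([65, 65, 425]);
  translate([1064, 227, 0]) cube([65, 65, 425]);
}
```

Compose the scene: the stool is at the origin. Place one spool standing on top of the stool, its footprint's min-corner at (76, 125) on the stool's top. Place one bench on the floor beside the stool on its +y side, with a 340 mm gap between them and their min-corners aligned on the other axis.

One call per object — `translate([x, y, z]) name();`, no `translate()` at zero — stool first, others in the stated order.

stool();
translate([76, 125, 427]) spool();
translate([0, 624, 0]) bench();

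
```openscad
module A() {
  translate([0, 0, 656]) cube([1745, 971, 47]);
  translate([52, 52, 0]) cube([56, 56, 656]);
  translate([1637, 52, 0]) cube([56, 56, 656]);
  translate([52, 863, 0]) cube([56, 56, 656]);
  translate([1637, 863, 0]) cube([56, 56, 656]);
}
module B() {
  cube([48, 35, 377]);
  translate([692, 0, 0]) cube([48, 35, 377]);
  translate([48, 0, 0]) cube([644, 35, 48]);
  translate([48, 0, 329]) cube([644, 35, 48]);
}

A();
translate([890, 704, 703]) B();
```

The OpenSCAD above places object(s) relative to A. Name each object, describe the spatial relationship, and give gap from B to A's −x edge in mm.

The picture frame's min-x is at 890; the table's min-x is 0; gap = 890 mm.

A is a table. B is a picture frame. The picture frame is on top of the table. The gap from the picture frame to the table's −x edge is 890 mm.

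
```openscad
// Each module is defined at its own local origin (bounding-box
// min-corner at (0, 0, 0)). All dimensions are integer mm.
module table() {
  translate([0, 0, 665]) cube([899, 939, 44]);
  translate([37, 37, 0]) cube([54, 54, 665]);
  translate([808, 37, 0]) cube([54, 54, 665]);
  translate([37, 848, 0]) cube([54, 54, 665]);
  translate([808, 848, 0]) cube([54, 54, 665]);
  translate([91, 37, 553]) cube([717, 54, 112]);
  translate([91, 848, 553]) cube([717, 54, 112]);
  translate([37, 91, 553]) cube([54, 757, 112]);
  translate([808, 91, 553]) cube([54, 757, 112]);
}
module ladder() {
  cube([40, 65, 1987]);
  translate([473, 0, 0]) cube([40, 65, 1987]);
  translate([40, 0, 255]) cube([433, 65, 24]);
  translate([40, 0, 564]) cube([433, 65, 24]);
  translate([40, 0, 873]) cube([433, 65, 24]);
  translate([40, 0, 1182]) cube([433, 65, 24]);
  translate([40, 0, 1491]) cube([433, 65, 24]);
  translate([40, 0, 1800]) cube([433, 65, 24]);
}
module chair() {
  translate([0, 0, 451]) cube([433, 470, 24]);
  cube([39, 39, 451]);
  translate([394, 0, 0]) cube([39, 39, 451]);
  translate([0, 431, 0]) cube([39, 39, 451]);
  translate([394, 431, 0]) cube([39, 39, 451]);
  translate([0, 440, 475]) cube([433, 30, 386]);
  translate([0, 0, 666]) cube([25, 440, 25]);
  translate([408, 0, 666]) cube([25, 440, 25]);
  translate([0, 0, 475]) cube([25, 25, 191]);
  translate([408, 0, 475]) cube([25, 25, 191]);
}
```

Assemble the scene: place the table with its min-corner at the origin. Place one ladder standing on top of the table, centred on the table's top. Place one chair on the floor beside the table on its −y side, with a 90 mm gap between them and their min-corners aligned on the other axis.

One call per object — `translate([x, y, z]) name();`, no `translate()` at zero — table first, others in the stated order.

table();
translate([193, 437, 709]) ladder();
translate([0, -560, 0]) chair();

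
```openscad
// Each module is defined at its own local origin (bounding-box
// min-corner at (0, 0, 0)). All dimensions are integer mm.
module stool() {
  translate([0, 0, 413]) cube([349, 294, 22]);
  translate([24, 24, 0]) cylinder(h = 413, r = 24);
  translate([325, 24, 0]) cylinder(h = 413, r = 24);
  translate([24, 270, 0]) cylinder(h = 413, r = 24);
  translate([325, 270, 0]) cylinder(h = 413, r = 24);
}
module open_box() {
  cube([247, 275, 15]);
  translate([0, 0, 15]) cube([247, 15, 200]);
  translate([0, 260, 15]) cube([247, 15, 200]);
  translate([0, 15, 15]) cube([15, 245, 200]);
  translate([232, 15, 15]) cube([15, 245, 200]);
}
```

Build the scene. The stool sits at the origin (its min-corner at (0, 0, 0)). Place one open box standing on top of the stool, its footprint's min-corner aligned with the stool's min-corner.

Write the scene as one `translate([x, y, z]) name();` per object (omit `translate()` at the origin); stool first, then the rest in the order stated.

stool();
translate([0, 0, 435]) open_box();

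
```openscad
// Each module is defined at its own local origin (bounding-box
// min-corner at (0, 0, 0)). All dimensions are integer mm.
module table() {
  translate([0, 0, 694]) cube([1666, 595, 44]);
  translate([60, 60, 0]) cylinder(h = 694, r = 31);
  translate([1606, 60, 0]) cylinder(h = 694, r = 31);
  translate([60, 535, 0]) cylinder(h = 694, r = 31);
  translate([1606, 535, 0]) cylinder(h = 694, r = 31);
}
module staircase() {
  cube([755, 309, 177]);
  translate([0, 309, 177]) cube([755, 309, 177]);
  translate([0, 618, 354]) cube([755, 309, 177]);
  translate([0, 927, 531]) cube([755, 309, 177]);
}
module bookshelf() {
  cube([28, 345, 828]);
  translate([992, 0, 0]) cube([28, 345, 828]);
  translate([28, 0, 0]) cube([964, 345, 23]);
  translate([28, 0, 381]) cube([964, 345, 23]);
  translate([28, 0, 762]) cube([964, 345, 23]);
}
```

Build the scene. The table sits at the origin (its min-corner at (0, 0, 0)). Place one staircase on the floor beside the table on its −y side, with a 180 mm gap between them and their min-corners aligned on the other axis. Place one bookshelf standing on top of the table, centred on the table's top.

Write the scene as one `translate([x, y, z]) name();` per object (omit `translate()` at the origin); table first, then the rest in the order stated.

table();
translate([0, -1416, 0]) staircase();
translate([323, 125, 738]) bookshelf();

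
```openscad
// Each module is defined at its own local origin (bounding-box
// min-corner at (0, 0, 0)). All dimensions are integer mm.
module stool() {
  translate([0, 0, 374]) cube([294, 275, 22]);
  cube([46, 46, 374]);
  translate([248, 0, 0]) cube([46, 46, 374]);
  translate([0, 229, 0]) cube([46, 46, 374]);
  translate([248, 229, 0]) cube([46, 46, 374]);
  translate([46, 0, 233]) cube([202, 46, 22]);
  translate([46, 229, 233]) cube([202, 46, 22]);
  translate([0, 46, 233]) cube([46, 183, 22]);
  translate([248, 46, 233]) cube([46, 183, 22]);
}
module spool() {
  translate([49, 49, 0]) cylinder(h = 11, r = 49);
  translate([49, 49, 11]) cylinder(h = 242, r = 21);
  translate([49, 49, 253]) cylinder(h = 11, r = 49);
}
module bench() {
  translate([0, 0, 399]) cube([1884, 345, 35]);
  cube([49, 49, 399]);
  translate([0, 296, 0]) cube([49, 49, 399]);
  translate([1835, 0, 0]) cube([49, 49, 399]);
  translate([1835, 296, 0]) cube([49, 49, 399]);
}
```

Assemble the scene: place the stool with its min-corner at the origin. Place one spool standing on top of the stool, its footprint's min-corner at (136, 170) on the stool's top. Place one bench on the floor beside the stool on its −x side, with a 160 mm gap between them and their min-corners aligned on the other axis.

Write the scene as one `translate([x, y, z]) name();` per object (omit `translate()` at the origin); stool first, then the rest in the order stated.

stool();
translate([136, 170, 396]) spool();
translate([-2044, 0, 0]) bench();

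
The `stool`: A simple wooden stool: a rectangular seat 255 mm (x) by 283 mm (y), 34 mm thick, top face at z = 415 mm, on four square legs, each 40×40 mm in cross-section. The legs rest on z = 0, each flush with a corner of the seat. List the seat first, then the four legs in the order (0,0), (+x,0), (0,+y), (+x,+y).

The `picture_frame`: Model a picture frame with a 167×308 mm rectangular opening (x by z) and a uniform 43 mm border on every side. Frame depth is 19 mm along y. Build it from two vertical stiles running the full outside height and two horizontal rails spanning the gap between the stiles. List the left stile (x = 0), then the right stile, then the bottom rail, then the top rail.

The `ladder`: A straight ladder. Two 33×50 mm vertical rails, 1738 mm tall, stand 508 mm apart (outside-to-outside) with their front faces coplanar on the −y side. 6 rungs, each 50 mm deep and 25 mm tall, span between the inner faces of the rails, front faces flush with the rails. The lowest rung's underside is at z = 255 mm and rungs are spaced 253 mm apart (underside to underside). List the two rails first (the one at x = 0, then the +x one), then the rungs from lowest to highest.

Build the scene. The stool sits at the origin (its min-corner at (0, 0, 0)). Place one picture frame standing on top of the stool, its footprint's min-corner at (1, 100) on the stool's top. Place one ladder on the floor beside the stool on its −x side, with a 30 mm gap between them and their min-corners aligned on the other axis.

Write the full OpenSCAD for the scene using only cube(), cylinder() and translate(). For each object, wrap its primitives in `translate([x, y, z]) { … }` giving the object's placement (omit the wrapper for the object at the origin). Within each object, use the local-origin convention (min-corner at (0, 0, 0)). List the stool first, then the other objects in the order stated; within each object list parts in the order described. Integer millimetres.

translate([0, 0, 381]) cube([255, 283, 34]);
cube([40, 40, 381]);
translate([215, 0, 0]) cube([40, 40, 381]);
translate([0, 243, 0]) cube([40, 40, 381]);
translate([215, 243, 0]) cube([40, 40, 381]);
translate([1, 100, 415]) {
  cube([43, 19, 394]);
  translate([210, 0, 0]) cube([43, 19, 394]);
  translate([43, 0, 0]) cube([167, 19, 43]);
  translate([43, 0, 351]) cube([167, 19, 43]);
}
translate([-538, 0, 0]) {
  cube([33, 50, 1738]);
  translate([475, 0, 0]) cube([33, 50, 1738]);
  translate([33, 0, 255]) cube([442, 50, 25]);
  translate([33, 0, 508]) cube([442, 50, 25]);
  translate([33, 0, 761]) cube([442, 50, 25]);
  translate([33, 0, 1014]) cube([442, 50, 25]);
  translate([33, 0, 1267]) cube([442, 50, 25]);
  translate([33, 0, 1520]) cube([442, 50, 25]);
}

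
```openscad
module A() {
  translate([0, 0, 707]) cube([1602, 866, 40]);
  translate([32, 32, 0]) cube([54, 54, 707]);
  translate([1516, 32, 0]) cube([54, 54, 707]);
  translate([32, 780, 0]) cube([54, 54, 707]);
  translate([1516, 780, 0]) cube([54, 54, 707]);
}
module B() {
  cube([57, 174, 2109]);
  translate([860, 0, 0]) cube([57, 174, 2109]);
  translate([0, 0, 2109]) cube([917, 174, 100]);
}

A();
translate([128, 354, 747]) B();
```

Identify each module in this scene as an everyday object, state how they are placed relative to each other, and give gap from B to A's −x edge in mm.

The door frame's min-x is at 128; the table's min-x is 0; gap = 128 mm.

A is a table. B is a door frame. The door frame is on top of the table. The gap from the door frame to the table's −x edge is 128 mm.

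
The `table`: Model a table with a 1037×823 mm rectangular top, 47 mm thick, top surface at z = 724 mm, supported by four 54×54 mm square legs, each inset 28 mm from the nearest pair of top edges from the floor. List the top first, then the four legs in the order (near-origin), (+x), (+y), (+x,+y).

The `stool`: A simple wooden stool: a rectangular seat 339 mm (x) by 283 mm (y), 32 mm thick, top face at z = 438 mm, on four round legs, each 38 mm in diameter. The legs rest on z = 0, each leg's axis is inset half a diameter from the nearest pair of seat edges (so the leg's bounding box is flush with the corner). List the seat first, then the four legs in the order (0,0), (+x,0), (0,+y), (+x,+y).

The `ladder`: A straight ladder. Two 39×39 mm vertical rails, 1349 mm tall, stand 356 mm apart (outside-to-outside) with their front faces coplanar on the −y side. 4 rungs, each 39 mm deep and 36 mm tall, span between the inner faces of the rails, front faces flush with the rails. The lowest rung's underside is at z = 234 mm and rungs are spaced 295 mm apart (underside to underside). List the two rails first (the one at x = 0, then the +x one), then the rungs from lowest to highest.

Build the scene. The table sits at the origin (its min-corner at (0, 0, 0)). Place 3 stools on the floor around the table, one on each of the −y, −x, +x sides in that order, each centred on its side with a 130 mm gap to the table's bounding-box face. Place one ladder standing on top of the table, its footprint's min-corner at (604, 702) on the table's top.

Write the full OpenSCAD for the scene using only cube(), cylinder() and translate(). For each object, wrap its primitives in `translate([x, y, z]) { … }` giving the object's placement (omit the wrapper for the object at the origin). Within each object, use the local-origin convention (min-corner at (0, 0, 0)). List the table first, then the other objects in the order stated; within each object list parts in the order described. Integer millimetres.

translate([0, 0, 677]) cube([1037, 823, 47]);
translate([28, 28, 0]) cube([54, 54, 677]);
translate([955, 28, 0]) cube([54, 54, 677]);
translate([28, 741, 0]) cube([54, 54, 677]);
translate([955, 741, 0]) cube([54, 54, 677]);
translate([349, -413, 0]) {
  translate([0, 0, 406]) cube([339, 283, 32]);
  translate([19, 19, 0]) cylinder(h = 406, r = 19);
  translate([320, 19, 0]) cylinder(h = 406, r = 19);
  translate([19, 264, 0]) cylinder(h = 406, r = 19);
  translate([320, 264, 0]) cylinder(h = 406, r = 19);
}
translate([-469, 270, 0]) {
  translate([0, 0, 406]) cube([339, 283, 32]);
  translate([19, 19, 0]) cylinder(h = 406, r = 19);
  translate([320, 19, 0]) cylinder(h = 406, r = 19);
  translate([19, 264, 0]) cylinder(h = 406, r = 19);
  translate([320, 264, 0]) cylinder(h = 406, r = 19);
}
translate([1167, 270, 0]) {
  translate([0, 0, 406]) cube([339, 283, 32]);
  translate([19, 19, 0]) cylinder(h = 406, r = 19);
  translate([320, 19, 0]) cylinder(h = 406, r = 19);
  translate([19, 264, 0]) cylinder(h = 406, r = 19);
  translate([320, 264, 0]) cylinder(h = 406, r = 19);
}
translate([604, 702, 724]) {
  cube([39, 39, 1349]);
  translate([317, 0, 0]) cube([39, 39, 1349]);
  translate([39, 0, 234]) cube([278, 39, 36]);
  translate([39, 0, 529]) cube([278, 39, 36]);
  translate([39, 0, 824]) cube([278, 39, 36]);
  translate([39, 0, 1119]) cube([278, 39, 36]);
}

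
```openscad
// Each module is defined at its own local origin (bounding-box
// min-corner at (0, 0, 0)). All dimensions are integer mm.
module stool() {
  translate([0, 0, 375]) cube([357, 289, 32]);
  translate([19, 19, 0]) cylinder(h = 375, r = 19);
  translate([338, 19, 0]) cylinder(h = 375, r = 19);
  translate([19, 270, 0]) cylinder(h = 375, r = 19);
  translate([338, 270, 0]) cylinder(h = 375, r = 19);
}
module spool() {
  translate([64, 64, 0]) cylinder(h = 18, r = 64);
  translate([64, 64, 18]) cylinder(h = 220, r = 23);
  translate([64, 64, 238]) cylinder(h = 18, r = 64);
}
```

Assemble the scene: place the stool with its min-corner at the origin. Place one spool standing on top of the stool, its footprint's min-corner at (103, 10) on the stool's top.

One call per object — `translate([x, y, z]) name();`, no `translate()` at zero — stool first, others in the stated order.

stool();
translate([103, 10, 407]) spool();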